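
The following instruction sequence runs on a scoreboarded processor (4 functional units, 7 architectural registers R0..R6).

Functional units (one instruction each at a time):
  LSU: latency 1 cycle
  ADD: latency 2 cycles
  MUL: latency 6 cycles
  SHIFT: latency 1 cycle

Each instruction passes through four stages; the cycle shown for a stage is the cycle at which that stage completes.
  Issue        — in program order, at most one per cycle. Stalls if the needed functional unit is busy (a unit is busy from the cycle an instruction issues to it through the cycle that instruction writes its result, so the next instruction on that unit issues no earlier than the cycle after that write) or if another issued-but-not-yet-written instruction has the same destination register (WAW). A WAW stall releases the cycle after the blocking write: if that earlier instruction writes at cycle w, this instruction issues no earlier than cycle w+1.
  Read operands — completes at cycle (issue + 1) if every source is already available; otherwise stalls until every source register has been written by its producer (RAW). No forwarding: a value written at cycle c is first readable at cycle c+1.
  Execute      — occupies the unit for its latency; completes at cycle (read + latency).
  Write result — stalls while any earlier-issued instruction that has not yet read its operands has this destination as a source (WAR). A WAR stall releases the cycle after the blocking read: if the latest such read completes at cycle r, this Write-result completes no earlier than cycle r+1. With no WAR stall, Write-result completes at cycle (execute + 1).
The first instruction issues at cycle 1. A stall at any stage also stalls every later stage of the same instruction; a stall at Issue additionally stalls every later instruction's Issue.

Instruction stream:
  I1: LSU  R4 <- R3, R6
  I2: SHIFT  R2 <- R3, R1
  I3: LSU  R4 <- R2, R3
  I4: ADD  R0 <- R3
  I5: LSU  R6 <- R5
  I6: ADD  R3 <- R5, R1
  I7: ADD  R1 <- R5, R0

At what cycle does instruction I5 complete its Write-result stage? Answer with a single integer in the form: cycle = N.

cycle = 12

I1 -> (1, 2, 3, 4)
I2 -> (2, 3, 4, 5)
I3 -> (5, 6, 7, 8)  // struct: LSU busy until I1 writes@4
I4 -> (6, 7, 9, 10)
I5 -> (9, 10, 11, 12)  // struct: LSU busy until I3 writes@8
I6 -> (11, 12, 14, 15)  // struct: ADD busy until I4 writes@10
I7 -> (16, 17, 19, 20)  // struct: ADD busy until I6 writes@15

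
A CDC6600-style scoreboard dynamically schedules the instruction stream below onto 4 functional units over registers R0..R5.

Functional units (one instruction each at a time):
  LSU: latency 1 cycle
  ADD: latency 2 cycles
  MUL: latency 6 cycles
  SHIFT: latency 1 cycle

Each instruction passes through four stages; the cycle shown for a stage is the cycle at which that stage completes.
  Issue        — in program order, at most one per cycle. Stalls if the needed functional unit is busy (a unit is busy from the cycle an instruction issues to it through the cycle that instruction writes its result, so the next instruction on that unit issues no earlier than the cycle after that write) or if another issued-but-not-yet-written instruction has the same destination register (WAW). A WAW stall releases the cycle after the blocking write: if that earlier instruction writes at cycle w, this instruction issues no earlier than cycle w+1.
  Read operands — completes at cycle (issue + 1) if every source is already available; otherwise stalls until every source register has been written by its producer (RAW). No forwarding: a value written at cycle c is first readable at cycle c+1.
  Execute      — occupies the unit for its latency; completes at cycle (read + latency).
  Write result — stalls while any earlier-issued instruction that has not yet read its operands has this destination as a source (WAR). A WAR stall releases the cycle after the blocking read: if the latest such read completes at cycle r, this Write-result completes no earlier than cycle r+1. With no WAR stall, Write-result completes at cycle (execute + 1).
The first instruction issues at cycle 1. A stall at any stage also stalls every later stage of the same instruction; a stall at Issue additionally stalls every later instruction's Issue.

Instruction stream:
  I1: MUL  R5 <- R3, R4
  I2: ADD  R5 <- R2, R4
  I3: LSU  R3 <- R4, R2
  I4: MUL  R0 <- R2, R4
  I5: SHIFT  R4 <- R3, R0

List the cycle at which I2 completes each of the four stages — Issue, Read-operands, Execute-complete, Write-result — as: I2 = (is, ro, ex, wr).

I2 = (10, 11, 13, 14)

c1: I1 dispatched to MUL
c2: I1 operands ready
c8: I1 complete
c9: R5←I1
c10: I2 dispatched to ADD
c11: I2 operands ready · I3 dispatched to LSU
c12: I3 operands ready · I4 dispatched to MUL
c13: I2 complete · I3 complete · I4 operands ready · I5 dispatched to SHIFT
c14: R5←I2 · R3←I3
c19: I4 complete
c20: R0←I4
c21: I5 operands ready
c22: I5 complete
c23: R4←I5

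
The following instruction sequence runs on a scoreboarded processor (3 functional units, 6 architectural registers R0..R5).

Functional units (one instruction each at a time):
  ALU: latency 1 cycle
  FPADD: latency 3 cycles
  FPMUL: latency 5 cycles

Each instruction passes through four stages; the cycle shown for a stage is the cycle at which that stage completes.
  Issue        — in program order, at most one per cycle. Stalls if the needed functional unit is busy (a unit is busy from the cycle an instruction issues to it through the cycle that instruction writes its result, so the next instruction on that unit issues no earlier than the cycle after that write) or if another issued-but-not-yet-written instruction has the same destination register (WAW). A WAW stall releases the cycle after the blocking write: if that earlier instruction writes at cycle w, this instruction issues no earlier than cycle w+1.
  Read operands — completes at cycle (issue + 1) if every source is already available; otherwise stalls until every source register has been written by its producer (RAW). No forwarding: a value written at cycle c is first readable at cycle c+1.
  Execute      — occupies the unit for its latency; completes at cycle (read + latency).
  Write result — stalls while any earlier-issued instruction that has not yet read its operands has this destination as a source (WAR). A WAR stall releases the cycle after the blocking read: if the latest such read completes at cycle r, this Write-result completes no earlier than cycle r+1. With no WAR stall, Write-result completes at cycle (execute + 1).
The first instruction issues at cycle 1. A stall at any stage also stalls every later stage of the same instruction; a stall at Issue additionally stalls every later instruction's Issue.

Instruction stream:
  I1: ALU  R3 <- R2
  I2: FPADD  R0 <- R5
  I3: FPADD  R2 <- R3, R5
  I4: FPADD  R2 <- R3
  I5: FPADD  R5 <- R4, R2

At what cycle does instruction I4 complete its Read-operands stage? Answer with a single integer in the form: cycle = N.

1) issue 1, read 2, done 3, write 4
2) issue 2, read 3, done 6, write 7
3) issue 8, read 9, done 12, write 13  <struct: FPADD busy until I2 writes@7>
4) issue 14, read 15, done 18, write 19  <struct: FPADD busy until I3 writes@13>
5) issue 20, read 21, done 24, write 25  <struct: FPADD busy until I4 writes@19>

cycle = 15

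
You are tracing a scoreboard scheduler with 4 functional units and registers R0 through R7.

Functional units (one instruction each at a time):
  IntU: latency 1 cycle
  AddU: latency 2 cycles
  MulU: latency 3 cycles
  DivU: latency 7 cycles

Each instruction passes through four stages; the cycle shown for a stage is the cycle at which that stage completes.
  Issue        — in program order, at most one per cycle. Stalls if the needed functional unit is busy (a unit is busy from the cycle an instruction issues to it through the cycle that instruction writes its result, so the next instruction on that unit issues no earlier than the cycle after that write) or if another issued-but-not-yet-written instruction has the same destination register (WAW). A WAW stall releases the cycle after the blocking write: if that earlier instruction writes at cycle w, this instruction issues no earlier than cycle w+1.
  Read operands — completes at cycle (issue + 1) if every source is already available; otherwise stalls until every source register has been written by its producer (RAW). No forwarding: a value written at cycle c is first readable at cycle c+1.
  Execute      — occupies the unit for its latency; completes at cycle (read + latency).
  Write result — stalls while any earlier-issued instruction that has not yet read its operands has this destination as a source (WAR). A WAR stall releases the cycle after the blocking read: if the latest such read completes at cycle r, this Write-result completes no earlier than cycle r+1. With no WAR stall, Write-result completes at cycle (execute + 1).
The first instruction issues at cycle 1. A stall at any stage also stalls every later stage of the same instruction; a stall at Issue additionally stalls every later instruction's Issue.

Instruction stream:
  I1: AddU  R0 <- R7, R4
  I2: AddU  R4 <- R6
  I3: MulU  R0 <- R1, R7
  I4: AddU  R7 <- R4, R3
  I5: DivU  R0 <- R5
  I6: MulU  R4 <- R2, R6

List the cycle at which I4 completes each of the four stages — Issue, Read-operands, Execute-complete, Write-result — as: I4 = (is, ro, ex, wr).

[I1] 1/2/4/5
[I2] 6/7/9/10  (struct: AddU busy until I1 writes@5)
[I3] 7/8/11/12
[I4] 11/12/14/15  (struct: AddU busy until I2 writes@10)
[I5] 13/14/21/22  (WAW R0: wait I3 write@12)
[I6] 14/15/18/19

I4 = (11, 12, 14, 15)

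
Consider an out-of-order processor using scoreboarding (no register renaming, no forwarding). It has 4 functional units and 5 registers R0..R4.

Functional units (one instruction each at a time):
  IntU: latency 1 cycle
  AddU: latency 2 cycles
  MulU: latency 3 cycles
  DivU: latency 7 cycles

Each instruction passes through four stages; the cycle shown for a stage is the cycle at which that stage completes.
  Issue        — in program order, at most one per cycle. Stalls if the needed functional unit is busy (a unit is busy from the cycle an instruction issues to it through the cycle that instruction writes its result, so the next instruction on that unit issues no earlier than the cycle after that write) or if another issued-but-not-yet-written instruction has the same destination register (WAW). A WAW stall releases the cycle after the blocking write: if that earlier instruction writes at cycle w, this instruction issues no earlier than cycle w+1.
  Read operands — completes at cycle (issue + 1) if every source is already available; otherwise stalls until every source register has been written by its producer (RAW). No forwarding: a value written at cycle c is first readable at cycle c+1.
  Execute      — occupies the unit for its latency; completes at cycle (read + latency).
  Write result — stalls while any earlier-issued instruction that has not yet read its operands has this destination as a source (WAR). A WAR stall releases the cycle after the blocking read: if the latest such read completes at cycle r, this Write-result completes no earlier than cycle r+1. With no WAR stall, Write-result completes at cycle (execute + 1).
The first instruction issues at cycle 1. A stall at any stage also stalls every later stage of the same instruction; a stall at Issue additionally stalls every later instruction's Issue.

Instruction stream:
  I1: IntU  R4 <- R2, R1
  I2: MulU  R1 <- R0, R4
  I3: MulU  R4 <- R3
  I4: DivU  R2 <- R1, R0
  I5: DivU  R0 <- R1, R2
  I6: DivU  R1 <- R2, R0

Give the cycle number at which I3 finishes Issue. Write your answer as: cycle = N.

cycle 1: I1→IntU
cycle 2: I1 RO, I2→MulU
cycle 3: I1 EX
cycle 4: I1 WR R4
cycle 5: I2 RO
cycle 8: I2 EX
cycle 9: I2 WR R1
cycle 10: I3→MulU
cycle 11: I3 RO, I4→DivU
cycle 12: I4 RO
cycle 14: I3 EX
cycle 15: I3 WR R4
cycle 19: I4 EX
cycle 20: I4 WR R2
cycle 21: I5→DivU
cycle 22: I5 RO
cycle 29: I5 EX
cycle 30: I5 WR R0
cycle 31: I6→DivU
cycle 32: I6 RO
cycle 39: I6 EX
cycle 40: I6 WR R1

cycle = 10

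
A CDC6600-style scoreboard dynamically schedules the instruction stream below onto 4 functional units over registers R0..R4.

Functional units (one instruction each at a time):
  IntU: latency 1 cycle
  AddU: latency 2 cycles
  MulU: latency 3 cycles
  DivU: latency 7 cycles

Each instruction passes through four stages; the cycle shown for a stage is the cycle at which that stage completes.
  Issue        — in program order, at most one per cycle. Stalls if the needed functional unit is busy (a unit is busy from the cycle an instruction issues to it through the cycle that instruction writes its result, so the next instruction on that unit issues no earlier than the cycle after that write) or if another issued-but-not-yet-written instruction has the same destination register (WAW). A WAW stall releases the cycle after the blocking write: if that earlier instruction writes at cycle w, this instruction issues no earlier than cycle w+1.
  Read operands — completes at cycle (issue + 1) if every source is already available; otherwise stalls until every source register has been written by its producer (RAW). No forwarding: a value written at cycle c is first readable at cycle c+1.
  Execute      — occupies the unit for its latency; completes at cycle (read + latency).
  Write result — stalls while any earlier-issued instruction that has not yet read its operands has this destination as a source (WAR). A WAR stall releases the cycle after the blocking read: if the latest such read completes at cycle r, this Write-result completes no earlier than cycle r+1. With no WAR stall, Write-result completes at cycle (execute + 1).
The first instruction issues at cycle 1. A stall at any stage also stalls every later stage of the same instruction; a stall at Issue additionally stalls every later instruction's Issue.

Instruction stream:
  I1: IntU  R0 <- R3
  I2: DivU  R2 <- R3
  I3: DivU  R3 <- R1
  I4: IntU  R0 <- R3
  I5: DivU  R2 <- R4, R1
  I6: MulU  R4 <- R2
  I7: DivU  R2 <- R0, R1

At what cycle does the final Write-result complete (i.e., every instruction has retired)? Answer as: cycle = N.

cycle = 41

c1: I1 issues→IntU
c2: I1 reads | I2 issues→DivU
c3: I1 exec-done | I2 reads
c4: I1 writes R0
c10: I2 exec-done
c11: I2 writes R2
c12: I3 issues→DivU
c13: I3 reads | I4 issues→IntU
c20: I3 exec-done
c21: I3 writes R3
c22: I4 reads | I5 issues→DivU
c23: I4 exec-done | I5 reads | I6 issues→MulU
c24: I4 writes R0
c30: I5 exec-done
c31: I5 writes R2
c32: I6 reads | I7 issues→DivU
c33: I7 reads
c35: I6 exec-done
c36: I6 writes R4
c40: I7 exec-done
c41: I7 writes R2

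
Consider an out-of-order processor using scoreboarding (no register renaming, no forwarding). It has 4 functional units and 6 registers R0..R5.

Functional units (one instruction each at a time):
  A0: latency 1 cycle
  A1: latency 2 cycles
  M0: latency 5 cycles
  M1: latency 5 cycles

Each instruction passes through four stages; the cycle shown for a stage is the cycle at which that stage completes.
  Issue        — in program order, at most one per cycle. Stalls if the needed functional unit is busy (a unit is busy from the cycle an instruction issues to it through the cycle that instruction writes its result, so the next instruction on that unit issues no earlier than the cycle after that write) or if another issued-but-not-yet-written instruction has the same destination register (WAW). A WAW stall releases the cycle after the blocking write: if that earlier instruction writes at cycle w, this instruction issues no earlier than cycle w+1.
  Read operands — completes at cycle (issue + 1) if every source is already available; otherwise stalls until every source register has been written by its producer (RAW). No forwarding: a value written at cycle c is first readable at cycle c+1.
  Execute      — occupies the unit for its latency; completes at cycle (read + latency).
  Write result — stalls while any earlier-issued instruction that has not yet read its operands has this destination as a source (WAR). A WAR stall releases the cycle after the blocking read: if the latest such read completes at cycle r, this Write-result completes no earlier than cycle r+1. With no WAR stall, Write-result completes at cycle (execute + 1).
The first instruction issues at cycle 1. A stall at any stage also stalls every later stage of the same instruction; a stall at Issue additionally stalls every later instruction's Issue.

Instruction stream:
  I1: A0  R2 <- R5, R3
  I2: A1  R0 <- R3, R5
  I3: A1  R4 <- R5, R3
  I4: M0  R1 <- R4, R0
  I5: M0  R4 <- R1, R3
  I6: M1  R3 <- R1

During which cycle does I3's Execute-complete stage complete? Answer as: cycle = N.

cycle = 10

1) issue 1, read 2, done 3, write 4
2) issue 2, read 3, done 5, write 6
3) issue 7, read 8, done 10, write 11  <struct: A1 busy until I2 writes@6>
4) issue 8, read 12, done 17, write 18  <RAW R4: wait I3 write@11>
5) issue 19, read 20, done 25, write 26  <struct: M0 busy until I4 writes@18>
6) issue 20, read 21, done 26, write 27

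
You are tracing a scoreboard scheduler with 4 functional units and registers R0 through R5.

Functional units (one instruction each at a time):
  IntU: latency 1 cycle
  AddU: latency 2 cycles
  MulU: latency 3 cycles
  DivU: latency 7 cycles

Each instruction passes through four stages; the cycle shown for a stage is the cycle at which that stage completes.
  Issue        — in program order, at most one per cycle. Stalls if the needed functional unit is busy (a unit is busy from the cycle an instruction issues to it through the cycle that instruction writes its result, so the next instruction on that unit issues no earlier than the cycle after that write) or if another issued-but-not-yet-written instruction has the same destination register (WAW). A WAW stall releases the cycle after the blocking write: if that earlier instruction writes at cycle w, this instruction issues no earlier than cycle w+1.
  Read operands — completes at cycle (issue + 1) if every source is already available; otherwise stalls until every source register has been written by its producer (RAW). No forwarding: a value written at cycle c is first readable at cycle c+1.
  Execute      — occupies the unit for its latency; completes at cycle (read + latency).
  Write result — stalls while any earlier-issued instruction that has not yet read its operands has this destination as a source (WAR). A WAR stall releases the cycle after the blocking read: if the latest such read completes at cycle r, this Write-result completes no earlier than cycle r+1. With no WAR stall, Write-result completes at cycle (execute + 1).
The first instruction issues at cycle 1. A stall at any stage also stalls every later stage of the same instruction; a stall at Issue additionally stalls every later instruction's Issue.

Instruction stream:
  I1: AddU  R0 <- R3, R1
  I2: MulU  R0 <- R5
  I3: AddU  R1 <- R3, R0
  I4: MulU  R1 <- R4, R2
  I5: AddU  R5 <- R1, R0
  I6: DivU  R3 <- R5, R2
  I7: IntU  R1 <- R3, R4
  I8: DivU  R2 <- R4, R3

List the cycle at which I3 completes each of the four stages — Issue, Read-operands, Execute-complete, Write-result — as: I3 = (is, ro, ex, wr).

I3 = (7, 12, 14, 15)

I1: IS=1 RO=2 EX=4 WR=5
I2: IS=6 RO=7 EX=10 WR=11  [WAW R0: wait I1 write@5]
I3: IS=7 RO=12 EX=14 WR=15  [RAW R0: wait I2 write@11]
I4: IS=16 RO=17 EX=20 WR=21  [WAW R1: wait I3 write@15]
I5: IS=17 RO=22 EX=24 WR=25  [RAW R1: wait I4 write@21]
I6: IS=18 RO=26 EX=33 WR=34  [RAW R5: wait I5 write@25]
I7: IS=22 RO=35 EX=36 WR=37  [WAW R1: wait I4 write@21; RAW R3: wait I6 write@34]
I8: IS=35 RO=36 EX=43 WR=44  [struct: DivU busy until I6 writes@34]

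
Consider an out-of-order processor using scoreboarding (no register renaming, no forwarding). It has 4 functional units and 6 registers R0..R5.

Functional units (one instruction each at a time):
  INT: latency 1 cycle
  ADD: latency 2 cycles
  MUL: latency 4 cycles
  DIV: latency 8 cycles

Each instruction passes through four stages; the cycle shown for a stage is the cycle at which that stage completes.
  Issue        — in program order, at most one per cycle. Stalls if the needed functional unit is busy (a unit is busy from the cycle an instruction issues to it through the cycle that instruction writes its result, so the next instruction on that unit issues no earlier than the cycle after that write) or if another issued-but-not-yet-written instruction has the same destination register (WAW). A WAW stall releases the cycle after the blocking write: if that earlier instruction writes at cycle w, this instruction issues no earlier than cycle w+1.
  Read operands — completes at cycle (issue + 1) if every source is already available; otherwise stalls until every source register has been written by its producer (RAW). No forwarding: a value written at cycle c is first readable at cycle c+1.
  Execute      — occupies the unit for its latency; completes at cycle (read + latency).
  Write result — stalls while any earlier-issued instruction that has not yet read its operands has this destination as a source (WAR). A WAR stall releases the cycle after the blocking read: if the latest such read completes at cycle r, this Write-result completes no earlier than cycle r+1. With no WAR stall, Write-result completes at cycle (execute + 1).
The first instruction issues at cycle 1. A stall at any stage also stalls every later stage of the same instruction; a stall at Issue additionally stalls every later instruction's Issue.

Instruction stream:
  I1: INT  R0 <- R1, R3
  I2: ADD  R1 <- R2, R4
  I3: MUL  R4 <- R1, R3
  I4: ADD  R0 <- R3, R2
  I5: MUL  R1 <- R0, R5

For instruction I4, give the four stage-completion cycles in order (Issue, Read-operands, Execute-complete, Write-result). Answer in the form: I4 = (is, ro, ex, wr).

[I1] 1/2/3/4
[I2] 2/3/5/6
[I3] 3/7/11/12  (RAW R1: wait I2 write@6)
[I4] 7/8/10/11  (struct: ADD busy until I2 writes@6)
[I5] 13/14/18/19  (struct: MUL busy until I3 writes@12)

I4 = (7, 8, 10, 11)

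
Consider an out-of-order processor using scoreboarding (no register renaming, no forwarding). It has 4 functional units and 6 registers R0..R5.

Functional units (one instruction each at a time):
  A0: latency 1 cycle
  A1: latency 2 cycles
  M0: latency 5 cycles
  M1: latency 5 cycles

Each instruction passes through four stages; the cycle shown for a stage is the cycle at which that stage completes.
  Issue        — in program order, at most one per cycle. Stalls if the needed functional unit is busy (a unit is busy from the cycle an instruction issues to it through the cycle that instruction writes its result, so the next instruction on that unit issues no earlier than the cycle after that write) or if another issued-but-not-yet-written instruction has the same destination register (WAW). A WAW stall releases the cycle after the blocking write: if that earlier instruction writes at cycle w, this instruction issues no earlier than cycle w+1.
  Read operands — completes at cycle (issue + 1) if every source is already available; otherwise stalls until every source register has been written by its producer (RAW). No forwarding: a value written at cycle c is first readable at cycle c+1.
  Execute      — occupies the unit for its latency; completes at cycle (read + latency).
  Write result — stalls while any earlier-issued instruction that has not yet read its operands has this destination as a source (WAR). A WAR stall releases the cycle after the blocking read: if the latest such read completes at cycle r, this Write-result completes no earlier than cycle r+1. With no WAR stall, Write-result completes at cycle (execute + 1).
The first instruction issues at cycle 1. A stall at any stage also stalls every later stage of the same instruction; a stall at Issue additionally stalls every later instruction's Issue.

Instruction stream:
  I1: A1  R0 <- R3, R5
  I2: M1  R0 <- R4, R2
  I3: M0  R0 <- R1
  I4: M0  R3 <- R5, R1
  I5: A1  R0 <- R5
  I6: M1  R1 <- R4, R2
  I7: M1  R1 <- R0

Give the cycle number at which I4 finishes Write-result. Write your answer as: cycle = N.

  I1 | 1 | 2 | 4 | 5
  I2 | 6 | 7 | 12 | 13   WAW R0: wait I1 write@5
  I3 | 14 | 15 | 20 | 21   WAW R0: wait I2 write@13
  I4 | 22 | 23 | 28 | 29   struct: M0 busy until I3 writes@21
  I5 | 23 | 24 | 26 | 27
  I6 | 24 | 25 | 30 | 31
  I7 | 32 | 33 | 38 | 39   struct: M1 busy until I6 writes@31

cycle = 29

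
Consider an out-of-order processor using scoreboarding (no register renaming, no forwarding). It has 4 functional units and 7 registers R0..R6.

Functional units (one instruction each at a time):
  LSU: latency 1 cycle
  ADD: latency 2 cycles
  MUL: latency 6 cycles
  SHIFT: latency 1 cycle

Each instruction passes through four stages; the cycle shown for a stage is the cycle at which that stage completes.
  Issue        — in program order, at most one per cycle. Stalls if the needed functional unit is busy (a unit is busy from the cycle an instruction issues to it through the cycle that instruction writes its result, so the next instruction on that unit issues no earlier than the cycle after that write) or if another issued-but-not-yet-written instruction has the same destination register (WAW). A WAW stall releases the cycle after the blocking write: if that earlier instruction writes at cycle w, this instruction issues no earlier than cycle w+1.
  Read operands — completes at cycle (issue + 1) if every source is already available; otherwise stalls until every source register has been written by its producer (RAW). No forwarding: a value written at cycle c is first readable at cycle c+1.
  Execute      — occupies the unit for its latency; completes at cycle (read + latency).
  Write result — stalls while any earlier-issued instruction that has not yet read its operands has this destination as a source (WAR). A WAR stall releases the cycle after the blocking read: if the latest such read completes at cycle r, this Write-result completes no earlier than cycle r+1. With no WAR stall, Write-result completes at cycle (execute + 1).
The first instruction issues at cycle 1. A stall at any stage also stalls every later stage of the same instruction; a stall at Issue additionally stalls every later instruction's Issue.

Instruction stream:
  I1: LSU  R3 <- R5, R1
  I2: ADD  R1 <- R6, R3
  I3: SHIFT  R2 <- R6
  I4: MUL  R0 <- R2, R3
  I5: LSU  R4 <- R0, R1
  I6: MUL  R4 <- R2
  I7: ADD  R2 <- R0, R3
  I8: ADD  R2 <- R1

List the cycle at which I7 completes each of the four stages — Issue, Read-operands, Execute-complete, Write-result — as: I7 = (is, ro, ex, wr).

1) issue 1, read 2, done 3, write 4
2) issue 2, read 5, done 7, write 8  <RAW R3: wait I1 write@4>
3) issue 3, read 4, done 5, write 6
4) issue 4, read 7, done 13, write 14  <RAW R2: wait I3 write@6>
5) issue 5, read 15, done 16, write 17  <RAW R0: wait I4 write@14>
6) issue 18, read 19, done 25, write 26  <WAW R4: wait I5 write@17>
7) issue 19, read 20, done 22, write 23
8) issue 24, read 25, done 27, write 28  <struct: ADD busy until I7 writes@23>

I7 = (19, 20, 22, 23)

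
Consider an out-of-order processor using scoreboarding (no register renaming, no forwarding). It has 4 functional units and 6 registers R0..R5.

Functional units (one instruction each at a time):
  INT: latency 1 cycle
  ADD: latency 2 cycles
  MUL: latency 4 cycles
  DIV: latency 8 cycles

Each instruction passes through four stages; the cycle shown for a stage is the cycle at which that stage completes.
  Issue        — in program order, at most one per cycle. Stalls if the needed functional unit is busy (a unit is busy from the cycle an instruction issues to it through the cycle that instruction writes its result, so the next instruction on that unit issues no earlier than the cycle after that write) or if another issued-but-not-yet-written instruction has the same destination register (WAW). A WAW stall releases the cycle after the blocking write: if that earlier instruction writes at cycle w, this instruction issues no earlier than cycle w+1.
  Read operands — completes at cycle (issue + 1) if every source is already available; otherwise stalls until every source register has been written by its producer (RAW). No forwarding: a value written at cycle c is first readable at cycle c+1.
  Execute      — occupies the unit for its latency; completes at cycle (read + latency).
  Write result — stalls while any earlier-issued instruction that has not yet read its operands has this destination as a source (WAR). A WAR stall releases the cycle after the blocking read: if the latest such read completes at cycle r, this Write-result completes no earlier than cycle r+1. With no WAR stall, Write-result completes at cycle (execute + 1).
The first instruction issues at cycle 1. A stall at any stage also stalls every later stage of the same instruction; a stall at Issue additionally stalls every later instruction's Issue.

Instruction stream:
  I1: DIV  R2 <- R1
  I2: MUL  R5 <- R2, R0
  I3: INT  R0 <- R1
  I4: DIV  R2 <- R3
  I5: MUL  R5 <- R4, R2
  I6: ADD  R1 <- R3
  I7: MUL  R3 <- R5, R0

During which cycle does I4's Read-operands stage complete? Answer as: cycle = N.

cycle = 13

  I1 | 1 | 2 | 10 | 11
  I2 | 2 | 12 | 16 | 17   RAW R2: wait I1 write@11
  I3 | 3 | 4 | 5 | 13   WAR R0: wait I2 read@12
  I4 | 12 | 13 | 21 | 22   struct: DIV busy until I1 writes@11
  I5 | 18 | 23 | 27 | 28   struct: MUL busy until I2 writes@17 · RAW R2: wait I4 write@22
  I6 | 19 | 20 | 22 | 23
  I7 | 29 | 30 | 34 | 35   struct: MUL busy until I5 writes@28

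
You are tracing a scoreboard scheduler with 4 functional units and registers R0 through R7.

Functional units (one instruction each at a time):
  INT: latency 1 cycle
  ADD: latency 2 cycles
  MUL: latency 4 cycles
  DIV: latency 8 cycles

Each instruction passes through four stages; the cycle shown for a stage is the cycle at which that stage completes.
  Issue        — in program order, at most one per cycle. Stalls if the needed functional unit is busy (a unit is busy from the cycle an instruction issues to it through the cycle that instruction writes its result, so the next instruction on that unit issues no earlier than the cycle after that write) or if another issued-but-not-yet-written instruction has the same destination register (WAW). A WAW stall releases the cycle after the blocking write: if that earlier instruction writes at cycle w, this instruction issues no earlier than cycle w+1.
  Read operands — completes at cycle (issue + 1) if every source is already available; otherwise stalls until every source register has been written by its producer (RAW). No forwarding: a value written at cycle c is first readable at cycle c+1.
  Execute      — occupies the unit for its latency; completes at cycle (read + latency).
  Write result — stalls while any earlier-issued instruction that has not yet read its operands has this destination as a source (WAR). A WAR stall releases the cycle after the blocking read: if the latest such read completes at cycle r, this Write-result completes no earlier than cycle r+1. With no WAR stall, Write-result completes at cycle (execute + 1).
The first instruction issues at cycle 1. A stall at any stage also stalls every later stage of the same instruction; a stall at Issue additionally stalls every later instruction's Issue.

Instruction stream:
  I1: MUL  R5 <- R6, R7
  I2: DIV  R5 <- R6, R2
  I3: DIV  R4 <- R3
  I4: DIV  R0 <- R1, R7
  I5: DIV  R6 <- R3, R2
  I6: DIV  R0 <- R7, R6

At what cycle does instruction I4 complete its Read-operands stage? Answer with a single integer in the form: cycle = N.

[I1] 1/2/6/7
[I2] 8/9/17/18  (WAW R5: wait I1 write@7)
[I3] 19/20/28/29  (struct: DIV busy until I2 writes@18)
[I4] 30/31/39/40  (struct: DIV busy until I3 writes@29)
[I5] 41/42/50/51  (struct: DIV busy until I4 writes@40)
[I6] 52/53/61/62  (struct: DIV busy until I5 writes@51)

cycle = 31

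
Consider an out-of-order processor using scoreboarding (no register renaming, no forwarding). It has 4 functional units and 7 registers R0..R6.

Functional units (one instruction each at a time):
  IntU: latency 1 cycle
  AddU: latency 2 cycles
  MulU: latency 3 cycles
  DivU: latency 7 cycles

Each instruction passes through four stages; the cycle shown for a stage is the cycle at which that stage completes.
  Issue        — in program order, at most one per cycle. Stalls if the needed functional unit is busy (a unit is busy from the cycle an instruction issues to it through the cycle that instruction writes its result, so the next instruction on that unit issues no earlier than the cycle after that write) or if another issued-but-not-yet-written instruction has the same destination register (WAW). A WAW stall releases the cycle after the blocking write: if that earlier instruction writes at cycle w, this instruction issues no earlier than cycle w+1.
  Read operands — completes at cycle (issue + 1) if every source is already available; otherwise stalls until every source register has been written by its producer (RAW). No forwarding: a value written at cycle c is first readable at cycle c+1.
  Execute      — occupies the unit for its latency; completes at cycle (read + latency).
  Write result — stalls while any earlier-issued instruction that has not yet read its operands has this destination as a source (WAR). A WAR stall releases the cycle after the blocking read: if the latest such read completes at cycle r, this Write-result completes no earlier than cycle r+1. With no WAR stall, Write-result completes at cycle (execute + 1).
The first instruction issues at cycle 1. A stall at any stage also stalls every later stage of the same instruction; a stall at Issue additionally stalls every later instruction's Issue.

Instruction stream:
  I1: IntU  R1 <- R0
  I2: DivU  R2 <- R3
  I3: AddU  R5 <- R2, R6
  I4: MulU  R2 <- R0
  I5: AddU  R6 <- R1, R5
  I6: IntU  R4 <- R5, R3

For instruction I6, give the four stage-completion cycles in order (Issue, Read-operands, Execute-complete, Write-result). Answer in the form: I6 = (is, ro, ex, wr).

I6 = (17, 18, 19, 20)

I1  is:1  ro:2  ex:3  wr:4
I2  is:2  ro:3  ex:10  wr:11
I3  is:3  ro:12  ex:14  wr:15  — RAW R2: wait I2 write@11
I4  is:12  ro:13  ex:16  wr:17  — WAW R2: wait I2 write@11
I5  is:16  ro:17  ex:19  wr:20  — struct: AddU busy until I3 writes@15
I6  is:17  ro:18  ex:19  wr:20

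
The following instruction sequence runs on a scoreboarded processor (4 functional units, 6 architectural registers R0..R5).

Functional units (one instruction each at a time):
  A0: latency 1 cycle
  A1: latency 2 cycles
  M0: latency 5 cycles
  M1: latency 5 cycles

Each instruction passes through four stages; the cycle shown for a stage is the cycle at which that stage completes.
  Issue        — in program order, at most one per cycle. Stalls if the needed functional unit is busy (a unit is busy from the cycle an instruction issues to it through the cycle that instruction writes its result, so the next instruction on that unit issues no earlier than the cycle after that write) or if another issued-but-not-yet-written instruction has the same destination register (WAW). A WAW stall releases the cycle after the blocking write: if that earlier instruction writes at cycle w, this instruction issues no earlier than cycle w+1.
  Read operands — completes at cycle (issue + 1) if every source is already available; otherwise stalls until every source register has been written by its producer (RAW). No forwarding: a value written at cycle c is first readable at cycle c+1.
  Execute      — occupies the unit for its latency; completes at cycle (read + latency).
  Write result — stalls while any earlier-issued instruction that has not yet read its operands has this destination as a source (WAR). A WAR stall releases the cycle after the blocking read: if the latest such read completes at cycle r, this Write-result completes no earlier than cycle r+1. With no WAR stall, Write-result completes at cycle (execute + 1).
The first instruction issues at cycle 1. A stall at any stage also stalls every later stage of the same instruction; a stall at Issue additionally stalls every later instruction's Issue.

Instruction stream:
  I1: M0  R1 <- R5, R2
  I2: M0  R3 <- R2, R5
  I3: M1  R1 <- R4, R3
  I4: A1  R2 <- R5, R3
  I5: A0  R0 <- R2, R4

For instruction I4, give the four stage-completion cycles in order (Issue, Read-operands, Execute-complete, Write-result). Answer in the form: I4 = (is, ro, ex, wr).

I1  is:1  ro:2  ex:7  wr:8
I2  is:9  ro:10  ex:15  wr:16  — struct: M0 busy until I1 writes@8
I3  is:10  ro:17  ex:22  wr:23  — RAW R3: wait I2 write@16
I4  is:11  ro:17  ex:19  wr:20  — RAW R3: wait I2 write@16
I5  is:12  ro:21  ex:22  wr:23  — RAW R2: wait I4 write@20

I4 = (11, 17, 19, 20)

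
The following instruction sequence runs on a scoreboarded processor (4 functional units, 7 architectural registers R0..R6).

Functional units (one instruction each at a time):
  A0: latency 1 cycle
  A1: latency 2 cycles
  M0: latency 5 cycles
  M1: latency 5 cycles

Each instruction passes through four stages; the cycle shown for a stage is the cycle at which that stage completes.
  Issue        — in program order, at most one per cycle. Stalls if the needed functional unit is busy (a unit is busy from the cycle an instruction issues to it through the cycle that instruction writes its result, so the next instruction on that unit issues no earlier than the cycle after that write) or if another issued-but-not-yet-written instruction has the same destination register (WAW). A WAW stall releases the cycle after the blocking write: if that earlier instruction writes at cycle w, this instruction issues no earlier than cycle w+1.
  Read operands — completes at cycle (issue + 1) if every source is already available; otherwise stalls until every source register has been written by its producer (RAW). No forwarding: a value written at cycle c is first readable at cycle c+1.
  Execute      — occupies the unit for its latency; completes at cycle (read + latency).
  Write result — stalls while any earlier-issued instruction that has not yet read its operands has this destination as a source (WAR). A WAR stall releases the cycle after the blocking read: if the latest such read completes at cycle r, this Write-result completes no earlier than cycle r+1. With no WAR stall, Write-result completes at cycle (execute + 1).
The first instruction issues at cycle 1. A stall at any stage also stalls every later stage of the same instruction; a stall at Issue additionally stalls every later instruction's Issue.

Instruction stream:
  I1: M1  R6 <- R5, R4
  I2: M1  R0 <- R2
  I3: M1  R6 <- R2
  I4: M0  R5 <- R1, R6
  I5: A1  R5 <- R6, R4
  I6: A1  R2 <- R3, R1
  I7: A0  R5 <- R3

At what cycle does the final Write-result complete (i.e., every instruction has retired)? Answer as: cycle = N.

cycle = 41

  I1 | 1 | 2 | 7 | 8
  I2 | 9 | 10 | 15 | 16   struct: M1 busy until I1 writes@8
  I3 | 17 | 18 | 23 | 24   struct: M1 busy until I2 writes@16
  I4 | 18 | 25 | 30 | 31   RAW R6: wait I3 write@24
  I5 | 32 | 33 | 35 | 36   WAW R5: wait I4 write@31
  I6 | 37 | 38 | 40 | 41   struct: A1 busy until I5 writes@36
  I7 | 38 | 39 | 40 | 41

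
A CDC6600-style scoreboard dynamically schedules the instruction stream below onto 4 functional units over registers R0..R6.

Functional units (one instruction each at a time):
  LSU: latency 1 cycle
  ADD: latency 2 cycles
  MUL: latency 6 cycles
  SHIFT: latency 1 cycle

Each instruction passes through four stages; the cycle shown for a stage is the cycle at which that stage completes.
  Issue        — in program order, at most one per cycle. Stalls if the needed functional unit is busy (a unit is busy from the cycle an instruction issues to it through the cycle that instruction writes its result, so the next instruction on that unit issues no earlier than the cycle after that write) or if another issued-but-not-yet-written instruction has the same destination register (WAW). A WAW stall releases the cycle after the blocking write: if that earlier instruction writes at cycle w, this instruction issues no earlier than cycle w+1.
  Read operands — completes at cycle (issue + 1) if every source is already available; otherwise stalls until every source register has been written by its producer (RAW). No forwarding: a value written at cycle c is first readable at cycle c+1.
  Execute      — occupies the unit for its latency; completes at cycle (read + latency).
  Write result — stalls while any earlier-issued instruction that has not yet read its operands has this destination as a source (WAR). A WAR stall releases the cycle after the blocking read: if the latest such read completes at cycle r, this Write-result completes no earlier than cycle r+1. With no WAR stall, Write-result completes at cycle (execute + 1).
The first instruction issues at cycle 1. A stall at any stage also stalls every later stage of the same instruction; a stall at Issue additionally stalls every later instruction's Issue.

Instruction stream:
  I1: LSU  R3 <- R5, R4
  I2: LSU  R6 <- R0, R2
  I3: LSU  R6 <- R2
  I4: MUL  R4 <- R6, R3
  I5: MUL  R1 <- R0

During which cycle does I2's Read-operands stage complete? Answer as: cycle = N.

cycle 1: I1 issues→LSU
cycle 2: I1 reads
cycle 3: I1 exec-done
cycle 4: I1 writes R3
cycle 5: I2 issues→LSU
cycle 6: I2 reads
cycle 7: I2 exec-done
cycle 8: I2 writes R6
cycle 9: I3 issues→LSU
cycle 10: I3 reads, I4 issues→MUL
cycle 11: I3 exec-done
cycle 12: I3 writes R6
cycle 13: I4 reads
cycle 19: I4 exec-done
cycle 20: I4 writes R4
cycle 21: I5 issues→MUL
cycle 22: I5 reads
cycle 28: I5 exec-done
cycle 29: I5 writes R1

cycle = 6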